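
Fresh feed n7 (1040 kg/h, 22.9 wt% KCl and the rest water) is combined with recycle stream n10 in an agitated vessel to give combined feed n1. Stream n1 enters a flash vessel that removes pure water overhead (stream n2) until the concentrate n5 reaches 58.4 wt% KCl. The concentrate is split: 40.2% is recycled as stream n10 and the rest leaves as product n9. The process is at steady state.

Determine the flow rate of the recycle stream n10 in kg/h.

Overall KCl balance (none leaves overhead): KCl in fresh feed = KCl in product, i.e. 1040×0.229 = (1−0.402)·n5·0.584.
n5 = 238.16/(0.584×0.598) = 681.95 kg/h.
Recycle n10 = 0.402×681.95 = 274.15 kg/h.

274.1 kg/h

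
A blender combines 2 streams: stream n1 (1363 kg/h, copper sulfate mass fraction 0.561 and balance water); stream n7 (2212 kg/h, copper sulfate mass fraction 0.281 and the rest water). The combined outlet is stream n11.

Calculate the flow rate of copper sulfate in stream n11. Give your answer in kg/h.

1386 kg/h

copper sulfate out = copper sulfate in = 1363×0.561 + 2212×0.281 = 1386.2 kg/h.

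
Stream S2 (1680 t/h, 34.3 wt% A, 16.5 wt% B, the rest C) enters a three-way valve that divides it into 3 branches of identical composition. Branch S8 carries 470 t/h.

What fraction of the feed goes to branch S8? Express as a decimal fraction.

Fraction to S8 = 470/1680 = 0.2798.

0.280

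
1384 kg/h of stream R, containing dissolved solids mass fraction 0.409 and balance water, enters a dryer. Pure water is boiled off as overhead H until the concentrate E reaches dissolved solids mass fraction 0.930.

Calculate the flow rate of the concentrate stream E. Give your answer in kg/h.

dissolved solids is conserved: 1384×0.409 = 566.06 kg/h all reports to the concentrate.
Concentrate = 566.06/(target fraction) = 608.66 kg/h.

608.7 kg/h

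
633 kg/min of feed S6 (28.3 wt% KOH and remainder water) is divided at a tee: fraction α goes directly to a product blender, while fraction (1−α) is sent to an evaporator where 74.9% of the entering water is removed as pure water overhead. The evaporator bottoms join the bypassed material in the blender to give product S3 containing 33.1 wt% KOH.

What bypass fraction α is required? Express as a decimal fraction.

All 633×0.283 = 179.14 kg/min of KOH reaches S3, so S3 = 179.14/0.331 = 541.21 kg/min and vapour = 91.795 kg/min.
The evaporator receives (1−α)·633 of feed at 0.717 water and removes 0.749 of that water:
0.749×0.717×(1−α)×633 = 91.795
(1−α) = 91.795/339.94 = 0.2700;  α = 0.7300.

0.730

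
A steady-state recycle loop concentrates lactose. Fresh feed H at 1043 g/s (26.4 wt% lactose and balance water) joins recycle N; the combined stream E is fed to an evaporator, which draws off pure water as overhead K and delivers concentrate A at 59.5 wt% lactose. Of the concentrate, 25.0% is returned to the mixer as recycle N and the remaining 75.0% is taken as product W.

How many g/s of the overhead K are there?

580.2 g/s

Overall lactose balance (none leaves overhead): lactose in fresh feed = lactose in product, i.e. 1043×0.264 = (1−0.250)·A·0.595.
A = 275.35/(0.595×0.750) = 617.04 g/s.
Recycle N = 0.250×617.04 = 154.26 g/s.
Combined feed E = 1043 + 154.26 = 1197.3 g/s.
Overhead K = E − A = 1197.3 − 617.04 = 580.22 g/s.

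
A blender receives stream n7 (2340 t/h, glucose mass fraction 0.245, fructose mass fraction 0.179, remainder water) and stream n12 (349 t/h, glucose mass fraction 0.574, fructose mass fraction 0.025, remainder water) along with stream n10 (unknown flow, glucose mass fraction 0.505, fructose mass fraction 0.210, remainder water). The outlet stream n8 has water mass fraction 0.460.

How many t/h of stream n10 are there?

1433 t/h

Let n10 be the unknown flow. Total out = 2689 + n10.
water balance: 1487.8 + 0.285·n10 = 0.460·(2689 + n10)
(0.285 − 0.460)·n10 = 0.460×2689 − 1487.8 = -250.85
n10 = -250.85 / -0.175 = 1433.4 t/h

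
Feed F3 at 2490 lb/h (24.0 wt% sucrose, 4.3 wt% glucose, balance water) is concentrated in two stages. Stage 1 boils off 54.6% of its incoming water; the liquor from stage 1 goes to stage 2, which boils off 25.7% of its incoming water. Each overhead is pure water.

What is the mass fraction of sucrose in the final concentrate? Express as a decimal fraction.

0.457

water in feed = 2490×0.717 = 1785.3 lb/h.
After stage 1: water left = (1−0.546)×1785.3 = 810.54; stream total = 1515.2 lb/h.
After stage 2: water left = (1−0.257)×810.54 = 602.23; final concentrate = 1306.9 lb/h.
sucrose fraction = 597.6/1306.9 = 0.457.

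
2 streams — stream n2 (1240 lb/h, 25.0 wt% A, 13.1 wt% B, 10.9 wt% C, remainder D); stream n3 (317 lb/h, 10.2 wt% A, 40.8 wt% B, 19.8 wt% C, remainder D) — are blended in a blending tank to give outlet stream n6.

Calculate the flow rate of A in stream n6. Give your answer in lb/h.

A out = A in = 1240×0.250 + 317×0.102 = 342.33 lb/h.

342.3 lb/h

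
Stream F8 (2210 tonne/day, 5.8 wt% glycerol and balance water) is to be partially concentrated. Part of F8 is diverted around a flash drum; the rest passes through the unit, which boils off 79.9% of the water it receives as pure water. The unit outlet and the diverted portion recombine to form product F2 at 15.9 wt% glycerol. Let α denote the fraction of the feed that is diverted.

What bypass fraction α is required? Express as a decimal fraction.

0.156

All 2210×0.058 = 128.18 tonne/day of glycerol reaches F2, so F2 = 128.18/0.159 = 806.16 tonne/day and vapour = 1403.8 tonne/day.
The evaporator receives (1−α)·2210 of feed at 0.942 water and removes 0.799 of that water:
0.799×0.942×(1−α)×2210 = 1403.8
(1−α) = 1403.8/1663.4 = 0.8440;  α = 0.1560.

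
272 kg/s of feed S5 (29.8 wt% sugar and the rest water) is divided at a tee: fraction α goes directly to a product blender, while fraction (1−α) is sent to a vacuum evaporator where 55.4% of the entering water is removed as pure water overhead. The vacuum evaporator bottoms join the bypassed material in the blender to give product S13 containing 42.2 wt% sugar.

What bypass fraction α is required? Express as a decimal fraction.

All 272×0.298 = 81.056 kg/s of sugar reaches S13, so S13 = 81.056/0.422 = 192.08 kg/s and vapour = 79.924 kg/s.
The evaporator receives (1−α)·272 of feed at 0.702 water and removes 0.554 of that water:
0.554×0.702×(1−α)×272 = 79.924
(1−α) = 79.924/105.78 = 0.7555;  α = 0.2445.

0.244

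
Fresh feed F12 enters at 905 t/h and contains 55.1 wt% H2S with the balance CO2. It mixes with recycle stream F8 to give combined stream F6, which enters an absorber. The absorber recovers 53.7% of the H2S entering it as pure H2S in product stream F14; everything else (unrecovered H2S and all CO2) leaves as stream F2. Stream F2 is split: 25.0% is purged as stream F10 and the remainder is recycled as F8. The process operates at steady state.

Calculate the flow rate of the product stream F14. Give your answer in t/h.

H2S in F6: m_A = 905×0.551 + (1−0.250)·(1−0.537)·m_A, so m_A = 498.66/0.6528 = 763.93 t/h.
Product F14 = 0.537×763.93 = 410.23 t/h.

410.2 t/h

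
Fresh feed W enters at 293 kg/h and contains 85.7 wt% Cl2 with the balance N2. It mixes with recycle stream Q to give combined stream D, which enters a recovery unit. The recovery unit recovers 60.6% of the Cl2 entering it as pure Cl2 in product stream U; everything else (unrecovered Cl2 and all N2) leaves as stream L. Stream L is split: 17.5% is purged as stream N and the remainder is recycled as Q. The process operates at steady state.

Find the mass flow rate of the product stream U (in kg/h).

Cl2 in D: m_A = 293×0.857 + (1−0.175)·(1−0.606)·m_A, so m_A = 251.1/0.6749 = 372.03 kg/h.
Product U = 0.606×372.03 = 225.45 kg/h.

225.4 kg/h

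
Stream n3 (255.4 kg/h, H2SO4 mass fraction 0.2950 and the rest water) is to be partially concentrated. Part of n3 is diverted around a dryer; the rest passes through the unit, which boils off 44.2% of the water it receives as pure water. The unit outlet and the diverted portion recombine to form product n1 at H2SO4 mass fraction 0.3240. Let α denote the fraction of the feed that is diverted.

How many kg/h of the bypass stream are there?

182 kg/h

All 255.4×0.295 = 75.343 kg/h of H2SO4 reaches n1, so n1 = 75.343/0.324 = 232.54 kg/h and vapour = 22.86 kg/h.
The evaporator receives (1−α)·255.4 of feed at 0.705 water and removes 0.442 of that water:
0.442×0.705×(1−α)×255.4 = 22.86
(1−α) = 22.86/79.585 = 0.2872;  α = 0.7128.
Bypass flow = 0.7128×255.4 = 182.04 kg/h.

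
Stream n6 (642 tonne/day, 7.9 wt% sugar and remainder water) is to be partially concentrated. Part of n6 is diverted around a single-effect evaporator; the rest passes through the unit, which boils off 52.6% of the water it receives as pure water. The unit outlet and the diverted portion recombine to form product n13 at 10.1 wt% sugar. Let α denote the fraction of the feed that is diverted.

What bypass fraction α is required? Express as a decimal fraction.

All 642×0.079 = 50.718 tonne/day of sugar reaches n13, so n13 = 50.718/0.101 = 502.16 tonne/day and vapour = 139.84 tonne/day.
The evaporator receives (1−α)·642 of feed at 0.921 water and removes 0.526 of that water:
0.526×0.921×(1−α)×642 = 139.84
(1−α) = 139.84/311.01 = 0.4496;  α = 0.5504.

0.550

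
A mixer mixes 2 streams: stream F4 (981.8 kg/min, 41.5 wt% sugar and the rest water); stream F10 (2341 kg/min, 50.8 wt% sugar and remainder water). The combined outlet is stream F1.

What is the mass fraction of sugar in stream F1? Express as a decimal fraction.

0.481

Total flow out = 981.8 + 2341 = 3322.8 kg/min.
sugar in = 981.8×0.415 + 2341×0.508 = 1596.7 kg/min.
sugar mass fraction in F1 = 1596.7/3322.8 = 0.481.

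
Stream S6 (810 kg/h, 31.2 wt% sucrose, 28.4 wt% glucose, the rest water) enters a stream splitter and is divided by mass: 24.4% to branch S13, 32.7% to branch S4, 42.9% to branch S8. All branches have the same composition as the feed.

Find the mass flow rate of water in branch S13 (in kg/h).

79.85 kg/h

Branch S13 total = 0.244×810 = 197.64 kg/h.
water in S13 = 0.404×197.64 = 79.847 kg/h.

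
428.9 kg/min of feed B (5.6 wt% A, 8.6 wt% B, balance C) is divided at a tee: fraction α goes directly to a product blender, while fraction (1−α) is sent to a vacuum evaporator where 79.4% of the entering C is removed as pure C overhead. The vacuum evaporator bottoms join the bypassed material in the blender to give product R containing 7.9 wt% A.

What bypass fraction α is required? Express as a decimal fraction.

0.573

All 428.9×0.056 = 24.018 kg/min of A reaches R, so R = 24.018/0.079 = 304.03 kg/min and vapour = 124.87 kg/min.
The evaporator receives (1−α)·428.9 of feed at 0.858 C and removes 0.794 of that C:
0.794×0.858×(1−α)×428.9 = 124.87
(1−α) = 124.87/292.19 = 0.4274;  α = 0.5726.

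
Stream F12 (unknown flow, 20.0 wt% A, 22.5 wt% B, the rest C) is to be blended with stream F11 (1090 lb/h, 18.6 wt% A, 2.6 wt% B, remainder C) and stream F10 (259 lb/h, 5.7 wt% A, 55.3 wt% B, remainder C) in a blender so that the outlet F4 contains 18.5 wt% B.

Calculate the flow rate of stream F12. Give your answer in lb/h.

Let F12 be the unknown flow. Total out = 1349 + F12.
B balance: 171.57 + 0.225·F12 = 0.185·(1349 + F12)
(0.225 − 0.185)·F12 = 0.185×1349 − 171.57 = 77.998
F12 = 77.998 / 0.040 = 1949.9 lb/h

1950 lb/h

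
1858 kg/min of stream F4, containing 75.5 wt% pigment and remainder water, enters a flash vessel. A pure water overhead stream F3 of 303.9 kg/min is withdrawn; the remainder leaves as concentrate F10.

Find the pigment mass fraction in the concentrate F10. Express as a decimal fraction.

0.9026

pigment is not removed: 1858×0.755 = 1402.8 kg/min of pigment enters F10.
Concentrate = 1858 − 303.9 = 1554.1 kg/min.
Mass fraction = 1402.8/1554.1 = 0.9026.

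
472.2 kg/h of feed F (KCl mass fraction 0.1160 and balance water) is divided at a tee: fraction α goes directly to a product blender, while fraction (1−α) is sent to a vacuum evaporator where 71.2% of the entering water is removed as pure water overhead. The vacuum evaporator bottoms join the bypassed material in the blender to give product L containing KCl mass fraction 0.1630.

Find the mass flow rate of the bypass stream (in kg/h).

All 472.2×0.116 = 54.775 kg/h of KCl reaches L, so L = 54.775/0.163 = 336.04 kg/h and vapour = 136.16 kg/h.
The evaporator receives (1−α)·472.2 of feed at 0.884 water and removes 0.712 of that water:
0.712×0.884×(1−α)×472.2 = 136.16
(1−α) = 136.16/297.21 = 0.4581;  α = 0.5419.
Bypass flow = 0.5419×472.2 = 255.88 kg/h.

255.9 kg/h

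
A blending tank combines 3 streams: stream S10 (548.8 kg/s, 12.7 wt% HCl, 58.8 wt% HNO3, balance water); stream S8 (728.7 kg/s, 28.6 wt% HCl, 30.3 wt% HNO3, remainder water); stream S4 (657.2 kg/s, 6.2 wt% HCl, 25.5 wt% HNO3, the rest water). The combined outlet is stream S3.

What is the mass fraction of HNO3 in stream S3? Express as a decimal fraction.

Total flow out = 548.8 + 728.7 + 657.2 = 1934.7 kg/s.
HNO3 in = 548.8×0.588 + 728.7×0.303 + 657.2×0.255 = 711.08 kg/s.
HNO3 mass fraction in S3 = 711.08/1934.7 = 0.368.

0.368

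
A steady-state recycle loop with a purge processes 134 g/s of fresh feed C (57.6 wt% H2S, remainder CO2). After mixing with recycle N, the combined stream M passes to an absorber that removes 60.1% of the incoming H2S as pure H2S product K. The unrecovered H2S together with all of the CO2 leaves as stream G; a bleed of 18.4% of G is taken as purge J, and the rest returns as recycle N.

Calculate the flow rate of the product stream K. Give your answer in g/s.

68.78 g/s

H2S in M: m_A = 134×0.576 + (1−0.184)·(1−0.601)·m_A, so m_A = 77.184/0.6744 = 114.45 g/s.
Product K = 0.601×114.45 = 68.782 g/s.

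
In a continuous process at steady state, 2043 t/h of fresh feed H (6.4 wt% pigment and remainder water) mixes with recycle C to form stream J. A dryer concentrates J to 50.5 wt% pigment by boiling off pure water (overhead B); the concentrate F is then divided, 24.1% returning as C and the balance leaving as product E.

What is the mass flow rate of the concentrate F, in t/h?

341.1 t/h

Overall pigment balance (none leaves overhead): pigment in fresh feed = pigment in product, i.e. 2043×0.064 = (1−0.241)·F·0.505.
F = 130.75/(0.505×0.759) = 341.13 t/h.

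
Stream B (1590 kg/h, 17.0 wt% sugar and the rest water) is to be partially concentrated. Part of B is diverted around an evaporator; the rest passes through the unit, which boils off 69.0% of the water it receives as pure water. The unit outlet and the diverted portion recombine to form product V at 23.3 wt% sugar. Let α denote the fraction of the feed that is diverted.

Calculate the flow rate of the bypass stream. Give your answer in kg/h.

All 1590×0.170 = 270.3 kg/h of sugar reaches V, so V = 270.3/0.233 = 1160.1 kg/h and vapour = 429.91 kg/h.
The evaporator receives (1−α)·1590 of feed at 0.830 water and removes 0.690 of that water:
0.690×0.830×(1−α)×1590 = 429.91
(1−α) = 429.91/910.59 = 0.4721;  α = 0.5279.
Bypass flow = 0.5279×1590 = 839.32 kg/h.

839.3 kg/h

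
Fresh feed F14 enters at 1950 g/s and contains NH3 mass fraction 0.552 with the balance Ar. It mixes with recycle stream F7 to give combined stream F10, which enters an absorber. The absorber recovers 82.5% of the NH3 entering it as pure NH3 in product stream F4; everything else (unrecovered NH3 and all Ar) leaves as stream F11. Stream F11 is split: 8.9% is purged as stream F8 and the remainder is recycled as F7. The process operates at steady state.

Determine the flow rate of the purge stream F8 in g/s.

893.5 g/s

Ar enters only via F14 and leaves only via the purge: 1950×0.448 = 0.089×(Ar in F11), and the absorber passes all Ar, so Ar in F10 = Ar in F11 = 9815.7 g/s.
NH3 in F10: m_A = 1950×0.552 + (1−0.089)·(1−0.825)·m_A, so m_A = 1076.4/0.8406 = 1280.6 g/s.
F11 = (1−0.825)×1280.6 + 9815.7 = 10040 g/s.
Purge F8 = 0.089×10040 = 893.54 g/s.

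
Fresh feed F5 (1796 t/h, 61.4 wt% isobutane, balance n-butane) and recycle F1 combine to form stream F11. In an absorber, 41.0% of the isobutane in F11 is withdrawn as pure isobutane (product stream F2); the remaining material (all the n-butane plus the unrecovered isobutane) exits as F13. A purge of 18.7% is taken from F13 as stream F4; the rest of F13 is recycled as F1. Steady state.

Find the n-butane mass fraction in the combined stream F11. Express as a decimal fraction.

n-butane enters only via F5 and leaves only via the purge: 1796×0.386 = 0.187×(n-butane in F13), and the absorber passes all n-butane, so n-butane in F11 = n-butane in F13 = 3707.3 t/h.
isobutane in F11: m_A = 1796×0.614 + (1−0.187)·(1−0.410)·m_A, so m_A = 1102.7/0.5203 = 2119.3 t/h.
F11 = 2119.3 + 3707.3 = 5826.6 t/h.
n-butane fraction in F11 = 3707.3/5826.6 = 0.636.

0.636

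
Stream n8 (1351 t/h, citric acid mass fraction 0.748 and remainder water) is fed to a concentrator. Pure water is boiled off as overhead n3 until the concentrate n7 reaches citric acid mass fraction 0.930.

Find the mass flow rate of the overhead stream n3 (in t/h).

264.4 t/h

citric acid is conserved: 1351×0.748 = 1010.5 t/h all reports to the concentrate.
Concentrate = 1010.5/(target fraction) = 1086.6 t/h.
Overhead = 1351 − 1086.6 = 264.39 t/h.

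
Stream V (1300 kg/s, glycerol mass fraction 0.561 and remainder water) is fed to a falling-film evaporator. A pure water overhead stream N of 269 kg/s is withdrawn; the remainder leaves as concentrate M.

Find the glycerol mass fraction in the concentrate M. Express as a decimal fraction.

glycerol is not removed: 1300×0.561 = 729.3 kg/s of glycerol enters M.
Concentrate = 1300 − 269 = 1031 kg/s.
Mass fraction = 729.3/1031 = 0.707.

0.707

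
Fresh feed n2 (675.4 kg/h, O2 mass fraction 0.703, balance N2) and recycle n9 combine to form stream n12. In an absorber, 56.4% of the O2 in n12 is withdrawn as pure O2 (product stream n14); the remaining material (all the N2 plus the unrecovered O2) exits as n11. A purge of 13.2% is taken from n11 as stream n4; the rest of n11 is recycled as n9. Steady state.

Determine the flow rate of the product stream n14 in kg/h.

430.8 kg/h

O2 in n12: m_A = 675.4×0.703 + (1−0.132)·(1−0.564)·m_A, so m_A = 474.81/0.6216 = 763.9 kg/h.
Product n14 = 0.564×763.9 = 430.84 kg/h.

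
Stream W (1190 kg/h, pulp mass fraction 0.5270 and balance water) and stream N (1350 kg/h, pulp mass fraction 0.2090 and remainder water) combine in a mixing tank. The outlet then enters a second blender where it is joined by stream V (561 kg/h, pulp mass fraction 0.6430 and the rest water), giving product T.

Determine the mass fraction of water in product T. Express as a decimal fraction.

0.5905

Overall, product flow = 3101 kg/h.
water in = 1190×0.473 + 1350×0.791 + 561×0.357 = 1831 kg/h.
water fraction in T = 0.5905.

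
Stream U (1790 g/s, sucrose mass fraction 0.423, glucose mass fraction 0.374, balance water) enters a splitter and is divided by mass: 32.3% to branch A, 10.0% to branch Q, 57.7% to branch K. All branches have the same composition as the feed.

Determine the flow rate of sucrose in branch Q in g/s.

75.72 g/s

Branch Q total = 0.100×1790 = 179 g/s.
sucrose in Q = 0.423×179 = 75.717 g/s.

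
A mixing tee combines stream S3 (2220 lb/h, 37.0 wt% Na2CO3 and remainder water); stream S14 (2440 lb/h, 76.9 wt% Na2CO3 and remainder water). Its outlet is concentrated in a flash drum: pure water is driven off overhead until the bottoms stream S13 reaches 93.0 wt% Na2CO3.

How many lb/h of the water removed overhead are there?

1759 lb/h

Na2CO3 entering = 2220×0.370 + 2440×0.769 = 2697.8 lb/h.
All Na2CO3 reports to S13, so S13 = 2697.8/0.930 = 2900.8 lb/h.
Total feed = 4660 lb/h; overhead = 4660 − 2900.8 = 1759.2 lb/h.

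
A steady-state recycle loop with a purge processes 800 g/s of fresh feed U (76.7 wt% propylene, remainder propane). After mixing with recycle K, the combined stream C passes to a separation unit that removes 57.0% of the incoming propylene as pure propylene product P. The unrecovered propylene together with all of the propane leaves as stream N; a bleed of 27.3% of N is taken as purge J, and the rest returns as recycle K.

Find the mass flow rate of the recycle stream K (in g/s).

propane enters only via U and leaves only via the purge: 800×0.233 = 0.273×(propane in N), and the separation unit passes all propane, so propane in C = propane in N = 682.78 g/s.
propylene in C: m_A = 800×0.767 + (1−0.273)·(1−0.570)·m_A, so m_A = 613.6/0.6874 = 892.65 g/s.
N = (1−0.570)×892.65 + 682.78 = 1066.6 g/s.
Recycle K = (1−0.273)×1066.6 = 775.44 g/s.

775.4 g/s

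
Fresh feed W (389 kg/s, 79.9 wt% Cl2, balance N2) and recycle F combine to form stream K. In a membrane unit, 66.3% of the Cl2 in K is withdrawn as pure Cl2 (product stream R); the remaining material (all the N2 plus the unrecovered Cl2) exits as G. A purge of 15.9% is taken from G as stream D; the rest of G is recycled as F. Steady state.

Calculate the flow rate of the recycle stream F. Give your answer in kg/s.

N2 enters only via W and leaves only via the purge: 389×0.201 = 0.159×(N2 in G), and the membrane unit passes all N2, so N2 in K = N2 in G = 491.75 kg/s.
Cl2 in K: m_A = 389×0.799 + (1−0.159)·(1−0.663)·m_A, so m_A = 310.81/0.7166 = 433.74 kg/s.
G = (1−0.663)×433.74 + 491.75 = 637.93 kg/s.
Recycle F = (1−0.159)×637.93 = 536.5 kg/s.

536.5 kg/s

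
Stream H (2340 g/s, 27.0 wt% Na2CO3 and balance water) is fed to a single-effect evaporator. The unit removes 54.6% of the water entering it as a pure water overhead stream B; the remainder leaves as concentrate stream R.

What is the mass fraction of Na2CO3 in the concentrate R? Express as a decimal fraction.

Na2CO3 is not removed: 2340×0.270 = 631.8 g/s of Na2CO3 enters R.
water entering = 2340×0.730 = 1708.2 g/s; overhead removed = 0.546×1708.2 = 932.68 g/s.
Concentrate = 2340 − 932.68 = 1407.3 g/s.
Mass fraction = 631.8/1407.3 = 0.449.

0.449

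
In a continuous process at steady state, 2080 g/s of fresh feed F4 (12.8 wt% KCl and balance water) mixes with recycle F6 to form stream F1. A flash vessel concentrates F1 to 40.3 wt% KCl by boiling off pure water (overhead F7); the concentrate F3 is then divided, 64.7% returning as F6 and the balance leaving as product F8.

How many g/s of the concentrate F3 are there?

1872 g/s

Overall KCl balance (none leaves overhead): KCl in fresh feed = KCl in product, i.e. 2080×0.128 = (1−0.647)·F3·0.403.
F3 = 266.24/(0.403×0.353) = 1871.5 g/s.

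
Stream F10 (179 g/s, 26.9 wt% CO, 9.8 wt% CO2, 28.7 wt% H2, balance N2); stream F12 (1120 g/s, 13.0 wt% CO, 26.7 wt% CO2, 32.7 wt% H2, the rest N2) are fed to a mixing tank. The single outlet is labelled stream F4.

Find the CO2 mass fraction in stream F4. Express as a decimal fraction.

Total flow out = 179 + 1120 = 1299 g/s.
CO2 in = 179×0.098 + 1120×0.267 = 316.58 g/s.
CO2 mass fraction in F4 = 316.58/1299 = 0.2437.

0.2437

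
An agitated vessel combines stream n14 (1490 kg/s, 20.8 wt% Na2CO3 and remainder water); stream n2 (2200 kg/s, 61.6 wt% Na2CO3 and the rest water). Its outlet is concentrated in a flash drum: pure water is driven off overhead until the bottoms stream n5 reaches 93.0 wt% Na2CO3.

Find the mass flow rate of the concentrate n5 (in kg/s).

1790 kg/s

Na2CO3 entering = 1490×0.208 + 2200×0.616 = 1665.1 kg/s.
All Na2CO3 reports to n5, so n5 = 1665.1/0.930 = 1790.5 kg/s.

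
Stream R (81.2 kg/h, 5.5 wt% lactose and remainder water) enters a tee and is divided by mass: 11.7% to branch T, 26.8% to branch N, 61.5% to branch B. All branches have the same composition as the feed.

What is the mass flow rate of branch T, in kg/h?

Branch T flow = 0.117×81.2 = 9.5004 kg/h.

9.5 kg/h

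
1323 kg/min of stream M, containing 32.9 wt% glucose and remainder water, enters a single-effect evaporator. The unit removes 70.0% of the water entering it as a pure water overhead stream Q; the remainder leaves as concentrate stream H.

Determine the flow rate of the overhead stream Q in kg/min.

621.4 kg/min

water entering = 1323×0.671 = 887.73 kg/min; overhead removed = 0.700×887.73 = 621.41 kg/min.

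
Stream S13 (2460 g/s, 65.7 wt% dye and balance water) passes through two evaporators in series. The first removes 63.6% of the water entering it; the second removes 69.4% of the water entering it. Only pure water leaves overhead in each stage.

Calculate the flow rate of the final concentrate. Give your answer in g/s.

1710 g/s

water in feed = 2460×0.343 = 843.78 g/s.
After stage 1: water left = (1−0.636)×843.78 = 307.14; stream total = 1923.4 g/s.
After stage 2: water left = (1−0.694)×307.14 = 93.984; final concentrate = 1710.2 g/s.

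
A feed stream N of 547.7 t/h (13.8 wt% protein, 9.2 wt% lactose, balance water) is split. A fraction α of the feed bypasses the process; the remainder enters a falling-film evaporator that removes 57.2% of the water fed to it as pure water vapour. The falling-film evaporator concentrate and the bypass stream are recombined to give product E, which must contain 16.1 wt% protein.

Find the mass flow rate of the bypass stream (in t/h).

370.1 t/h

All 547.7×0.138 = 75.583 t/h of protein reaches E, so E = 75.583/0.161 = 469.46 t/h and vapour = 78.243 t/h.
The evaporator receives (1−α)·547.7 of feed at 0.770 water and removes 0.572 of that water:
0.572×0.770×(1−α)×547.7 = 78.243
(1−α) = 78.243/241.23 = 0.3244;  α = 0.6756.
Bypass flow = 0.6756×547.7 = 370.05 t/h.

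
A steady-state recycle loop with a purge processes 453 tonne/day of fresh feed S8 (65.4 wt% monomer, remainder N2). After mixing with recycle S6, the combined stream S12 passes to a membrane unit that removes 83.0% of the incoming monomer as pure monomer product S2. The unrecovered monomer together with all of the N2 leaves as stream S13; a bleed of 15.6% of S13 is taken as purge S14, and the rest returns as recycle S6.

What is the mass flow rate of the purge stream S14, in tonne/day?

N2 enters only via S8 and leaves only via the purge: 453×0.346 = 0.156×(N2 in S13), and the membrane unit passes all N2, so N2 in S12 = N2 in S13 = 1004.7 tonne/day.
monomer in S12: m_A = 453×0.654 + (1−0.156)·(1−0.830)·m_A, so m_A = 296.26/0.8565 = 345.89 tonne/day.
S13 = (1−0.830)×345.89 + 1004.7 = 1063.5 tonne/day.
Purge S14 = 0.156×1063.5 = 165.91 tonne/day.

165.9 tonne/day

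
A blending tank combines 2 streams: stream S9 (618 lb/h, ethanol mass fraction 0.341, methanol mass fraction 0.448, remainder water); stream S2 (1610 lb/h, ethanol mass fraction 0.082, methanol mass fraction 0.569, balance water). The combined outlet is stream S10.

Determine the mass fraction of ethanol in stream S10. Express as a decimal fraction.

Total flow out = 618 + 1610 = 2228 lb/h.
ethanol in = 618×0.341 + 1610×0.082 = 342.76 lb/h.
ethanol mass fraction in S10 = 342.76/2228 = 0.154.

0.154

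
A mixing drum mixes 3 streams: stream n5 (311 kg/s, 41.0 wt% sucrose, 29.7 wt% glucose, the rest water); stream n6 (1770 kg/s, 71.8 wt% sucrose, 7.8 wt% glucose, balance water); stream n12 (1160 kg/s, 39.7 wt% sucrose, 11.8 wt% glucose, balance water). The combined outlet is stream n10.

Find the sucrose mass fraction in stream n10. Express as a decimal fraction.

Total flow out = 311 + 1770 + 1160 = 3241 kg/s.
sucrose in = 311×0.410 + 1770×0.718 + 1160×0.397 = 1858.9 kg/s.
sucrose mass fraction in n10 = 1858.9/3241 = 0.574.

0.574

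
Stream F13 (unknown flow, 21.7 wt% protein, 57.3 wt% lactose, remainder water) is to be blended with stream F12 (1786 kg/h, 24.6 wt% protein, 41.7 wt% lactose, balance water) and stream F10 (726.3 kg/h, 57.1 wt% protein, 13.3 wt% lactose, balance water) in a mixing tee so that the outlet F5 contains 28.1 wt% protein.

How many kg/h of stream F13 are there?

2314 kg/h

Let F13 be the unknown flow. Total out = 2512.3 + F13.
protein balance: 854.07 + 0.217·F13 = 0.281·(2512.3 + F13)
(0.217 − 0.281)·F13 = 0.281×2512.3 − 854.07 = -148.12
F13 = -148.12 / -0.064 = 2314.3 kg/h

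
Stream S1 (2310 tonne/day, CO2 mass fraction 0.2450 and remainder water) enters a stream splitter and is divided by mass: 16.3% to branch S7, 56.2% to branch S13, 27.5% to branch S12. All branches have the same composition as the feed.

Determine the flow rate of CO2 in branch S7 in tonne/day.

92.25 tonne/day

Branch S7 total = 0.163×2310 = 376.53 tonne/day.
CO2 in S7 = 0.245×376.53 = 92.25 tonne/day.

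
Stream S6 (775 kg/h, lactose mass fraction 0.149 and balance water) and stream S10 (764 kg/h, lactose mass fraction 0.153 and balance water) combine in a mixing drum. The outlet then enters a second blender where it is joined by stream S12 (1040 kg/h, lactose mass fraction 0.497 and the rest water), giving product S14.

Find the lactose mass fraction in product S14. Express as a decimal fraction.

0.291

Overall, product flow = 2579 kg/h.
lactose in = 775×0.149 + 764×0.153 + 1040×0.497 = 749.25 kg/h.
lactose fraction in S14 = 0.291.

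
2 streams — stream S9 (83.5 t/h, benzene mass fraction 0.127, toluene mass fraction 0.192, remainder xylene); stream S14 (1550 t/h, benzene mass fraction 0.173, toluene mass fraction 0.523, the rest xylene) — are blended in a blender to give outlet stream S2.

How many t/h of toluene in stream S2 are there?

826.7 t/h

toluene out = toluene in = 83.5×0.192 + 1550×0.523 = 826.68 t/h.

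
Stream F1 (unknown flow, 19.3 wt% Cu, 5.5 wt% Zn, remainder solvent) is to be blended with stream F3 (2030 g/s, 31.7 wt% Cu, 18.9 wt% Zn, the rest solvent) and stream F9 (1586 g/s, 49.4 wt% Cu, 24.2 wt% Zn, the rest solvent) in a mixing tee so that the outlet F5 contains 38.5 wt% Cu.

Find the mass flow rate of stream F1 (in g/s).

181.4 g/s

Let F1 be the unknown flow. Total out = 3616 + F1.
Cu balance: 1427 + 0.193·F1 = 0.385·(3616 + F1)
(0.193 − 0.385)·F1 = 0.385×3616 − 1427 = -34.834
F1 = -34.834 / -0.192 = 181.43 g/s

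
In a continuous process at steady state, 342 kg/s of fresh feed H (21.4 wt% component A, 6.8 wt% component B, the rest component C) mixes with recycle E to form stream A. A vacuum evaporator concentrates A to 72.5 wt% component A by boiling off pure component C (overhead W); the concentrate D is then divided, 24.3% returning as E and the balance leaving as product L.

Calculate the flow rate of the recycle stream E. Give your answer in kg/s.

32.41 kg/s

Overall component A balance (none leaves overhead): component A in fresh feed = component A in product, i.e. 342×0.214 = (1−0.243)·D·0.725.
D = 73.188/(0.725×0.757) = 133.35 kg/s.
Recycle E = 0.243×133.35 = 32.405 kg/s.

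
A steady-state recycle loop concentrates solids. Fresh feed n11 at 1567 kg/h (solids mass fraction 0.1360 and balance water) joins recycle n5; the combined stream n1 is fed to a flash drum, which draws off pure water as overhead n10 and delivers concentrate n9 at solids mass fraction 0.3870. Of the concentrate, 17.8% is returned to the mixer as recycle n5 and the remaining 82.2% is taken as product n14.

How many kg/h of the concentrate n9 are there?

669.9 kg/h

Overall solids balance (none leaves overhead): solids in fresh feed = solids in product, i.e. 1567×0.136 = (1−0.178)·n9·0.387.
n9 = 213.11/(0.387×0.822) = 669.92 kg/h.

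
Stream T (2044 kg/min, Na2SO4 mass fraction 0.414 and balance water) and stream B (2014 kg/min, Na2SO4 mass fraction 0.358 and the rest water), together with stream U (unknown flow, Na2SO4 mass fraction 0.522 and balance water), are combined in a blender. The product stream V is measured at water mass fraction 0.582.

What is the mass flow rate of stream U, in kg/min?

1241 kg/min

Let U be the unknown flow. Total out = 4058 + U.
water balance: 2490.8 + 0.478·U = 0.582·(4058 + U)
(0.478 − 0.582)·U = 0.582×4058 − 2490.8 = -129.02
U = -129.02 / -0.104 = 1240.5 kg/min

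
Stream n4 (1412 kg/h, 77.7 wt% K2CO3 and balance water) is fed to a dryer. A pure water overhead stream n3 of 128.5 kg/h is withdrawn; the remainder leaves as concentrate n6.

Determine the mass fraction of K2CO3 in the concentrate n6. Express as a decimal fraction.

0.855

K2CO3 is not removed: 1412×0.777 = 1097.1 kg/h of K2CO3 enters n6.
Concentrate = 1412 − 128.5 = 1283.5 kg/h.
Mass fraction = 1097.1/1283.5 = 0.855.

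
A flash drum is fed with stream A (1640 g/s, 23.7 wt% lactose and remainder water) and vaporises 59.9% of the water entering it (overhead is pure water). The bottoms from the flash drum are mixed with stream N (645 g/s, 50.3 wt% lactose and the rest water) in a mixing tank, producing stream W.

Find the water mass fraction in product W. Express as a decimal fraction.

Vapour removed = 0.599×0.763×1640 = 749.54 g/s; concentrate = 890.46 g/s.
water reaching the mixer = 501.78 (from concentrate) + 645×0.497 = 822.34 g/s.
Product flow = 890.46 + 645 = 1535.5 g/s; water fraction = 0.536.

0.536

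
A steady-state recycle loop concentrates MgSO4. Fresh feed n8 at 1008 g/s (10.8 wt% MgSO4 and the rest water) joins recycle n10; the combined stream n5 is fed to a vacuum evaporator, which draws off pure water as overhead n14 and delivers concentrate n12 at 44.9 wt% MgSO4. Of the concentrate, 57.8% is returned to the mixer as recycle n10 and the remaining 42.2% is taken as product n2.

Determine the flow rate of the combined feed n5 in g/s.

1340 g/s

Overall MgSO4 balance (none leaves overhead): MgSO4 in fresh feed = MgSO4 in product, i.e. 1008×0.108 = (1−0.578)·n12·0.449.
n12 = 108.86/(0.449×0.422) = 574.55 g/s.
Recycle n10 = 0.578×574.55 = 332.09 g/s.
Combined feed n5 = 1008 + 332.09 = 1340.1 g/s.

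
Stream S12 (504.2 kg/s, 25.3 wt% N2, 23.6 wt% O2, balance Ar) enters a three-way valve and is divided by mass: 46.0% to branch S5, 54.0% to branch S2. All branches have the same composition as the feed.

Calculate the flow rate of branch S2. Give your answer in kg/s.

272.3 kg/s

Branch S2 flow = 0.540×504.2 = 272.27 kg/s.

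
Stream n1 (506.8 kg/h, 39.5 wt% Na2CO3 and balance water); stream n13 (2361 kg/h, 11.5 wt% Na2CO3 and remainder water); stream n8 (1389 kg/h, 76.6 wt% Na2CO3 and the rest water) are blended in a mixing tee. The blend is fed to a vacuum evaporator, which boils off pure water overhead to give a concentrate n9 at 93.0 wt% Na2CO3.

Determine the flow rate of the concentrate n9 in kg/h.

Na2CO3 entering = 506.8×0.395 + 2361×0.115 + 1389×0.766 = 1535.7 kg/h.
All Na2CO3 reports to n9, so n9 = 1535.7/0.930 = 1651.3 kg/h.

1651 kg/h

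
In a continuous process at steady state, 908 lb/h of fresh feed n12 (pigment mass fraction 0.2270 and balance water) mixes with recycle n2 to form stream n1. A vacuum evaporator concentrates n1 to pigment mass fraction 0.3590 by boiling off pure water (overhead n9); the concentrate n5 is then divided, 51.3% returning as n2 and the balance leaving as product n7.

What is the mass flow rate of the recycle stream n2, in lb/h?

Overall pigment balance (none leaves overhead): pigment in fresh feed = pigment in product, i.e. 908×0.227 = (1−0.513)·n5·0.359.
n5 = 206.12/(0.359×0.487) = 1178.9 lb/h.
Recycle n2 = 0.513×1178.9 = 604.79 lb/h.

604.8 lb/h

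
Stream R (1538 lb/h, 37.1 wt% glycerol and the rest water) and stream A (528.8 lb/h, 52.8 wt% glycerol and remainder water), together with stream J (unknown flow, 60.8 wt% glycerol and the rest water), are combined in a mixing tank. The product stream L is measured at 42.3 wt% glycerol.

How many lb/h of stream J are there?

132.2 lb/h

Let J be the unknown flow. Total out = 2066.8 + J.
glycerol balance: 849.8 + 0.608·J = 0.423·(2066.8 + J)
(0.608 − 0.423)·J = 0.423×2066.8 − 849.8 = 24.452
J = 24.452 / 0.185 = 132.17 lb/h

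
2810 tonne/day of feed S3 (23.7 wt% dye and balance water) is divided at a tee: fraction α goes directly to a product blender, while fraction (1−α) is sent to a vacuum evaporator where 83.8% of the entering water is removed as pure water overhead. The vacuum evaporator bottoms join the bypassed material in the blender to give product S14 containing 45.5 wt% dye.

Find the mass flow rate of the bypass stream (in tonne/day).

704.4 tonne/day

All 2810×0.237 = 665.97 tonne/day of dye reaches S14, so S14 = 665.97/0.455 = 1463.7 tonne/day and vapour = 1346.3 tonne/day.
The evaporator receives (1−α)·2810 of feed at 0.763 water and removes 0.838 of that water:
0.838×0.763×(1−α)×2810 = 1346.3
(1−α) = 1346.3/1796.7 = 0.7493;  α = 0.2507.
Bypass flow = 0.2507×2810 = 704.37 tonne/day.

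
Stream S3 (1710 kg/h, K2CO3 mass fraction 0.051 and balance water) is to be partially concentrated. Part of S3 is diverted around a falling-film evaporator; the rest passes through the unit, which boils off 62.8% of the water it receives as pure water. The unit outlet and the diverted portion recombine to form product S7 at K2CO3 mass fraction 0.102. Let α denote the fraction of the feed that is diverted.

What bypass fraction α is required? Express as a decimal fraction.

0.161

All 1710×0.051 = 87.21 kg/h of K2CO3 reaches S7, so S7 = 87.21/0.102 = 855 kg/h and vapour = 855 kg/h.
The evaporator receives (1−α)·1710 of feed at 0.949 water and removes 0.628 of that water:
0.628×0.949×(1−α)×1710 = 855
(1−α) = 855/1019.1 = 0.8390;  α = 0.1610.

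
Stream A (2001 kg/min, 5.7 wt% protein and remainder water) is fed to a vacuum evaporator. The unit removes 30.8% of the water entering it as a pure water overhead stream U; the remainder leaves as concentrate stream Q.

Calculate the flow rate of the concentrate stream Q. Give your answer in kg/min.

water entering = 2001×0.943 = 1886.9 kg/min; overhead removed = 0.308×1886.9 = 581.18 kg/min.
Concentrate = 2001 − 581.18 = 1419.8 kg/min.

1420 kg/min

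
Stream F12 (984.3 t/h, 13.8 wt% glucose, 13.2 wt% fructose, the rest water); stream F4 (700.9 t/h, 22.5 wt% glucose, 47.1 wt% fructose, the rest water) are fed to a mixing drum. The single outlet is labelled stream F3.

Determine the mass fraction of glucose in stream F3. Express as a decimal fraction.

Total flow out = 984.3 + 700.9 = 1685.2 t/h.
glucose in = 984.3×0.138 + 700.9×0.225 = 293.54 t/h.
glucose mass fraction in F3 = 293.54/1685.2 = 0.1742.

0.1742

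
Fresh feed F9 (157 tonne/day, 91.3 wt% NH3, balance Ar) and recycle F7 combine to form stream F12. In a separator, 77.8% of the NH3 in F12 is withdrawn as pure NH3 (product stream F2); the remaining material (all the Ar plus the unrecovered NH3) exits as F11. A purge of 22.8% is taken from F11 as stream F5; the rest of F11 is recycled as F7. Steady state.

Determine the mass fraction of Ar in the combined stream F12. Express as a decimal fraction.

Ar enters only via F9 and leaves only via the purge: 157×0.087 = 0.228×(Ar in F11), and the separator passes all Ar, so Ar in F12 = Ar in F11 = 59.908 tonne/day.
NH3 in F12: m_A = 157×0.913 + (1−0.228)·(1−0.778)·m_A, so m_A = 143.34/0.8286 = 172.99 tonne/day.
F12 = 172.99 + 59.908 = 232.9 tonne/day.
Ar fraction in F12 = 59.908/232.9 = 0.257.

0.257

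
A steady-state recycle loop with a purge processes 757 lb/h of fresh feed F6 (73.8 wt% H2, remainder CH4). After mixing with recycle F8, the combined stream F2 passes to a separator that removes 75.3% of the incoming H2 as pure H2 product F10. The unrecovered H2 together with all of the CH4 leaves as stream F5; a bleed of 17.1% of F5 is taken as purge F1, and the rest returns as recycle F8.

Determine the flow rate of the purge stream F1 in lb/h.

228 lb/h

CH4 enters only via F6 and leaves only via the purge: 757×0.262 = 0.171×(CH4 in F5), and the separator passes all CH4, so CH4 in F2 = CH4 in F5 = 1159.8 lb/h.
H2 in F2: m_A = 757×0.738 + (1−0.171)·(1−0.753)·m_A, so m_A = 558.67/0.7952 = 702.52 lb/h.
F5 = (1−0.753)×702.52 + 1159.8 = 1333.4 lb/h.
Purge F1 = 0.171×1333.4 = 228.01 lb/h.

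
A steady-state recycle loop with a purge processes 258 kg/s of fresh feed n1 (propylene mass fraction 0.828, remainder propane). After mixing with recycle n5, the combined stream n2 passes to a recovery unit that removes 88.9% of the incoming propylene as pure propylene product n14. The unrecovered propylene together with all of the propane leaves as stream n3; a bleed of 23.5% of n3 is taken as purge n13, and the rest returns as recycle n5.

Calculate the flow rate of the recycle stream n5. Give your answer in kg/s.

164.3 kg/s

propane enters only via n1 and leaves only via the purge: 258×0.172 = 0.235×(propane in n3), and the recovery unit passes all propane, so propane in n2 = propane in n3 = 188.83 kg/s.
propylene in n2: m_A = 258×0.828 + (1−0.235)·(1−0.889)·m_A, so m_A = 213.62/0.9151 = 233.45 kg/s.
n3 = (1−0.889)×233.45 + 188.83 = 214.75 kg/s.
Recycle n5 = (1−0.235)×214.75 = 164.28 kg/s.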